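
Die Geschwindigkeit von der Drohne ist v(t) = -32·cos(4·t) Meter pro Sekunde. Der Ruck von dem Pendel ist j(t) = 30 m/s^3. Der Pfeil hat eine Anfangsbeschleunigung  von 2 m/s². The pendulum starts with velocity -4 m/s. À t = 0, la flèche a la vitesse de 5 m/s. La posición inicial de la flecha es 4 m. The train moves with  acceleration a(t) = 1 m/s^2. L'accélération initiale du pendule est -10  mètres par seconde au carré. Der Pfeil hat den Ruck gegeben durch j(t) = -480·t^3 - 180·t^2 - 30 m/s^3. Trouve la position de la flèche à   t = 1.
Nous devons intégrer notre équation du jerk j(t) = -480·t^3 - 180·t^2 - 30 3 fois. La primitive du jerk, avec a(0) = 2, donne l'accélération: a(t) = -120·t^4 - 60·t^3 - 30·t + 2. La primitive de l'accélération est la vitesse. En utilisant v(0) = 5, nous obtenons v(t) = -24·t^5 - 15·t^4 - 15·t^2 + 2·t + 5. En intégrant la vitesse et en utilisant la condition initiale x(0) = 4, nous obtenons x(t) = -4·t^6 - 3·t^5 - 5·t^3 + t^2 + 5·t + 4. De l'équation de la position x(t) = -4·t^6 - 3·t^5 - 5·t^3 + t^2 + 5·t + 4, nous substituons t = 1 pour obtenir x = -2.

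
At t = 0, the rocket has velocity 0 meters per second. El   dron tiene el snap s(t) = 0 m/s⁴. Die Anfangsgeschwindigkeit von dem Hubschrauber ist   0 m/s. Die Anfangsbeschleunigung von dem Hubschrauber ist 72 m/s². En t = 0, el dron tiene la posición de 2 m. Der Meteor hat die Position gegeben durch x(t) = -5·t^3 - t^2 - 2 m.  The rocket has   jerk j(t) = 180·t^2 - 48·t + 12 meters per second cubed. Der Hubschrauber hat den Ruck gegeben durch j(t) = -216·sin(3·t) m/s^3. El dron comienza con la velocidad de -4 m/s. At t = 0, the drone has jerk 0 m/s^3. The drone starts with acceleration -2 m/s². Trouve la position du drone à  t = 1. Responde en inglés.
We need to integrate our snap equation s(t) = 0 4 times. The integral of snap is jerk. Using j(0) = 0, we get j(t) = 0. The integral of jerk, with a(0) = -2, gives acceleration: a(t) = -2. Finding the antiderivative of a(t) and using v(0) = -4: v(t) = -2·t - 4. The antiderivative of velocity is position. Using x(0) = 2, we get x(t) = -t^2 - 4·t + 2. Using x(t) = -t^2 - 4·t + 2 and substituting t = 1, we find x = -3.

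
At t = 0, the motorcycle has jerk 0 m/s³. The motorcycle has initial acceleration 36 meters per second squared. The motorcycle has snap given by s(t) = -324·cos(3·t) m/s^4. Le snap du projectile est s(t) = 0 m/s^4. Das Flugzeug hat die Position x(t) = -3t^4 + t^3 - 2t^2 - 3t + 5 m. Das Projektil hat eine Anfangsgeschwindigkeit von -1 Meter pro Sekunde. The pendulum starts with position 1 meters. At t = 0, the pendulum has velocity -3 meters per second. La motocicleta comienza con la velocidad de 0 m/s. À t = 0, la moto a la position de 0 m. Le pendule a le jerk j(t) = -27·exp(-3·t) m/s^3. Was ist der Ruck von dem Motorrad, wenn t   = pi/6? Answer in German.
Ausgehend von dem Snap s(t) = -324·cos(3·t), nehmen wir 1 Stammfunktion. Das Integral von dem Snap ist der Ruck. Mit j(0) = 0 erhalten wir j(t) = -108·sin(3·t). Wir haben den Ruck j(t) = -108·sin(3·t). Durch Einsetzen von t = pi/6: j(pi/6) = -108.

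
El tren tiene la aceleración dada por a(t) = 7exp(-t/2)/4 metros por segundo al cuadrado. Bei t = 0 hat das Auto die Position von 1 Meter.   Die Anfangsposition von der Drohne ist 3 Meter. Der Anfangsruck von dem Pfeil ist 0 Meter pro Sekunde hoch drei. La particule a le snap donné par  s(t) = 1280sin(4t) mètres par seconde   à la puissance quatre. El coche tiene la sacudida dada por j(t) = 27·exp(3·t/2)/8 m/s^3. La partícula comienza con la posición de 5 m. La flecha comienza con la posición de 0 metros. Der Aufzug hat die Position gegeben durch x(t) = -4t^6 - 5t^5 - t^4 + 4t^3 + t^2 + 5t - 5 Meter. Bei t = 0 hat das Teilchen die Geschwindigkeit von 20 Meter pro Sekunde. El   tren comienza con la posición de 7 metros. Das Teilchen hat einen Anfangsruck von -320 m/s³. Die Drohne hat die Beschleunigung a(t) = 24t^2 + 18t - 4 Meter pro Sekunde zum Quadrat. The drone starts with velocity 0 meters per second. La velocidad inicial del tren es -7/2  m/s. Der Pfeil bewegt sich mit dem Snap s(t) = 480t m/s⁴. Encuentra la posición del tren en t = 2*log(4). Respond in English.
To find the answer, we compute 2 integrals of a(t) = 7·exp(-t/2)/4. Finding the integral of a(t) and using v(0) = -7/2: v(t) = -7·exp(-t/2)/2. Finding the antiderivative of v(t) and using x(0) = 7: x(t) = 7·exp(-t/2). We have position x(t) = 7·exp(-t/2). Substituting t = 2*log(4): x(2*log(4)) = 7/4.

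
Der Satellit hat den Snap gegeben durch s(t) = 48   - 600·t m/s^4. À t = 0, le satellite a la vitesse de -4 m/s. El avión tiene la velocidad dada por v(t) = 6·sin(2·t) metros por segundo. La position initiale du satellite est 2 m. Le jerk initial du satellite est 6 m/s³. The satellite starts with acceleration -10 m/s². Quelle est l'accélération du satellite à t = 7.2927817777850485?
Pour résoudre ceci, nous devons prendre 2 intégrales de notre équation du snap s(t) = 48 - 600·t. En prenant ∫s(t)dt et en appliquant j(0) = 6, nous trouvons j(t) = -300·t^2 + 48·t + 6. En intégrant le jerk et en utilisant la condition initiale a(0) = -10, nous obtenons a(t) = -100·t^3 + 24·t^2 + 6·t - 10. Nous avons l'accélération a(t) = -100·t^3 + 24·t^2 + 6·t - 10. En substituant t = 7.2927817777850485: a(7.2927817777850485) = -37476.2276727555.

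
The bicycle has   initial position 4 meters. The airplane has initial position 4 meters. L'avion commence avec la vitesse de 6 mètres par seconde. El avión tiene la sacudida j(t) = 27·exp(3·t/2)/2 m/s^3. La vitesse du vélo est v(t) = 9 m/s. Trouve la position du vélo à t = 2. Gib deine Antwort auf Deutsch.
Ausgehend von der Geschwindigkeit v(t) = 9, nehmen wir 1 Stammfunktion. Durch Integration von der Geschwindigkeit und Verwendung der Anfangsbedingung x(0) = 4, erhalten wir x(t) = 9·t + 4. Wir haben die Position x(t) = 9·t + 4. Durch Einsetzen von t = 2: x(2) = 22.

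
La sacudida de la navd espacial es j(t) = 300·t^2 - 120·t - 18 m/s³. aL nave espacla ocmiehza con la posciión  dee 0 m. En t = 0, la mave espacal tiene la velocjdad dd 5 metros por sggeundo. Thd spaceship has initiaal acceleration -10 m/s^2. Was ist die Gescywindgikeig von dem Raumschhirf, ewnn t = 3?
Um dies zu lösen, müssen wir 2 Integrale unserer Gleichung für den Ruck j(t) = 300·t^2 - 120·t - 18 finden. Die Stammfunktion von dem Ruck ist die Beschleunigung. Mit a(0) = -10 erhalten wir a(t) = 100·t^3 - 60·t^2 - 18·t - 10. Mit ∫a(t)dt und Anwendung von v(0) = 5, finden wir v(t) = 25·t^4 - 20·t^3 - 9·t^2 - 10·t + 5. Mit v(t) = 25·t^4 - 20·t^3 - 9·t^2 - 10·t + 5 und Einsetzen von t = 3, finden wir v = 1379.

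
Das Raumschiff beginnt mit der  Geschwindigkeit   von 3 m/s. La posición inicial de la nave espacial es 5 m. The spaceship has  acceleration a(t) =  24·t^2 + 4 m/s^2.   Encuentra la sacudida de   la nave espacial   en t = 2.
Partiendo de la aceleración a(t) = 24·t^2 + 4, tomamos 1 derivada. Derivando la aceleración, obtenemos la sacudida: j(t) = 48·t. De la ecuación de la sacudida j(t) = 48·t, sustituimos t = 2 para obtener j = 96.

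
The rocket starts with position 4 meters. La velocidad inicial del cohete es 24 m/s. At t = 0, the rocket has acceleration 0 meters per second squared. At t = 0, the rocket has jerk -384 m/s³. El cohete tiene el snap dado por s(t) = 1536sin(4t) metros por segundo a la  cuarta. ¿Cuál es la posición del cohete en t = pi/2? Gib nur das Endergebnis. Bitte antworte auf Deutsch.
Bei t = pi/2, x = 4.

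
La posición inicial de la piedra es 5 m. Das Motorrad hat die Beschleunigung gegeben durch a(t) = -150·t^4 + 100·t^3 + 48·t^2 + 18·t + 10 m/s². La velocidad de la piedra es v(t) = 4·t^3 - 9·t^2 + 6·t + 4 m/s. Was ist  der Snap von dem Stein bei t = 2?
Um dies zu lösen, müssen wir 3 Ableitungen unserer Gleichung für die Geschwindigkeit v(t) = 4·t^3 - 9·t^2 + 6·t + 4 nehmen. Die Ableitung von der Geschwindigkeit ergibt die Beschleunigung: a(t) = 12·t^2 - 18·t + 6. Durch Ableiten von der Beschleunigung erhalten wir den Ruck: j(t) = 24·t - 18. Durch Ableiten von dem Ruck erhalten wir den Snap: s(t) = 24. Mit s(t) = 24 und Einsetzen von t = 2, finden wir s = 24.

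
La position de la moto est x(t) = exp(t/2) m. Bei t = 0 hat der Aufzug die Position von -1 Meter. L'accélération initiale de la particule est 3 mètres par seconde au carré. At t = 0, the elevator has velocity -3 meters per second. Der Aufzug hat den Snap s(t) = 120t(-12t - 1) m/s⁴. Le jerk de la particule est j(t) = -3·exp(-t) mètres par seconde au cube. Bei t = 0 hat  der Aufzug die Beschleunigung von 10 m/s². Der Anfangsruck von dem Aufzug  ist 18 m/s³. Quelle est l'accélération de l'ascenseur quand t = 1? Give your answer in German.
Ausgehend von dem Snap s(t) = 120·t·(-12·t - 1), nehmen wir 2 Stammfunktionen. Die Stammfunktion von dem Snap ist der Ruck. Mit j(0) = 18 erhalten wir j(t) = -480·t^3 - 60·t^2 + 18. Die Stammfunktion von dem Ruck, mit a(0) = 10, ergibt die Beschleunigung: a(t) = -120·t^4 - 20·t^3 + 18·t + 10. Aus der Gleichung für die Beschleunigung a(t) = -120·t^4 - 20·t^3 + 18·t + 10, setzen wir t = 1 ein und erhalten a = -112.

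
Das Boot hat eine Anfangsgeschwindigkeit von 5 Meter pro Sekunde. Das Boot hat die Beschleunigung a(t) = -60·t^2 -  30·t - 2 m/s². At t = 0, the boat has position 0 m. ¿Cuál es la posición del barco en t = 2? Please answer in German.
Wir müssen die Stammfunktion unserer Gleichung für die Beschleunigung a(t) = -60·t^2 - 30·t - 2 2-mal finden. Durch Integration von der Beschleunigung und Verwendung der Anfangsbedingung v(0) = 5, erhalten wir v(t) = -20·t^3 - 15·t^2 - 2·t + 5. Die Stammfunktion von der Geschwindigkeit ist die Position. Mit x(0) = 0 erhalten wir x(t) = -5·t^4 - 5·t^3 - t^2 + 5·t. Mit x(t) = -5·t^4 - 5·t^3 - t^2 + 5·t und Einsetzen von t = 2, finden wir x = -114.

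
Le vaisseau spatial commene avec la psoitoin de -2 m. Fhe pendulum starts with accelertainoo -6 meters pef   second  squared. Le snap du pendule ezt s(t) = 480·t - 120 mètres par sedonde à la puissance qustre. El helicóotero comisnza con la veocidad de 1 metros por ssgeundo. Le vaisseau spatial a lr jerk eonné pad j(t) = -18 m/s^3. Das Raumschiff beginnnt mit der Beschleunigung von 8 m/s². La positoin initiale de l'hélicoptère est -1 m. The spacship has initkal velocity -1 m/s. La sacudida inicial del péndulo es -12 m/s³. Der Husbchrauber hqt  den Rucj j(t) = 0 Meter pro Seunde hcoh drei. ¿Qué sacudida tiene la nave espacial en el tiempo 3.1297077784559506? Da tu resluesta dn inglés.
Using j(t) = -18 and substituting t = 3.1297077784559506, we find j = -18.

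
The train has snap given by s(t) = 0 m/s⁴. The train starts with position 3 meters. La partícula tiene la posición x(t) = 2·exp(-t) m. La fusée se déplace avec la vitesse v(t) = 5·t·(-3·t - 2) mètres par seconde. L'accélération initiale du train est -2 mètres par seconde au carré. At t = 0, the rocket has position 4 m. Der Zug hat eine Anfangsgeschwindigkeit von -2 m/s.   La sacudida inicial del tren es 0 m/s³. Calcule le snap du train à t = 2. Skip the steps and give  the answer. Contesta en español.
La respuesta es 0.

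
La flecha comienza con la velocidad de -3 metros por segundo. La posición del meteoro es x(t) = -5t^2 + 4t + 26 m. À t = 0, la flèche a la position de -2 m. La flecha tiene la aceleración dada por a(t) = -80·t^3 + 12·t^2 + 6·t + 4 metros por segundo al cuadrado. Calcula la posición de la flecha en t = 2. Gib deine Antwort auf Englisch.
Starting from acceleration a(t) = -80·t^3 + 12·t^2 + 6·t + 4, we take 2 integrals. Integrating acceleration and using the initial condition v(0) = -3, we get v(t) = -20·t^4 + 4·t^3 + 3·t^2 + 4·t - 3. The antiderivative of velocity is position. Using x(0) = -2, we get x(t) = -4·t^5 + t^4 + t^3 + 2·t^2 - 3·t - 2. From the given position equation x(t) = -4·t^5 + t^4 + t^3 + 2·t^2 - 3·t - 2, we substitute t = 2 to get x = -104.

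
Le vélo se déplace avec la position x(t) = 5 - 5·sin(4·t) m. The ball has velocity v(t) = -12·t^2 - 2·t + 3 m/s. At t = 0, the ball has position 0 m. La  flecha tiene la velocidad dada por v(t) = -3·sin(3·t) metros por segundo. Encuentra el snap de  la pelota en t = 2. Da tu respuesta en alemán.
Wir müssen unsere Gleichung für die Geschwindigkeit v(t) = -12·t^2 - 2·t + 3 3-mal ableiten. Die Ableitung von der Geschwindigkeit ergibt die Beschleunigung: a(t) = -24·t - 2. Durch Ableiten von der Beschleunigung erhalten wir den Ruck: j(t) = -24. Die Ableitung von dem Ruck ergibt den Snap: s(t) = 0. Mit s(t) = 0 und Einsetzen von t = 2, finden wir s = 0.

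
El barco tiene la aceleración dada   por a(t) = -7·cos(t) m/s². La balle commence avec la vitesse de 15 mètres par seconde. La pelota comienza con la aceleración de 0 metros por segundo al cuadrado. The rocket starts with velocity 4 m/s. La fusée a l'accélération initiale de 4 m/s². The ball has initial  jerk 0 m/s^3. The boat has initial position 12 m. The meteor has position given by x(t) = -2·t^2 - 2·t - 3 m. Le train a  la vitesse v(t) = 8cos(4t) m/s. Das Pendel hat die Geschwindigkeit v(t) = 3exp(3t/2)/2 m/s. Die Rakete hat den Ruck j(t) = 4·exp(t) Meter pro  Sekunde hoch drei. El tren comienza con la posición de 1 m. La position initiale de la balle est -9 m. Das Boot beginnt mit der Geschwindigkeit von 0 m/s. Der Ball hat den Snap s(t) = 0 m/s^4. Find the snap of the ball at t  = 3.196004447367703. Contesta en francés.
En utilisant s(t) = 0 et en substituant t = 3.196004447367703, nous trouvons s = 0.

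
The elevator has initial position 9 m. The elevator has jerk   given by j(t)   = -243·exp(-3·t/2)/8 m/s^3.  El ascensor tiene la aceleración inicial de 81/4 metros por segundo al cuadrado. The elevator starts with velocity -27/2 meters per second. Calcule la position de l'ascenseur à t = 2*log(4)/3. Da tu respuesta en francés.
Nous devons trouver la primitive de notre équation du jerk j(t) = -243·exp(-3·t/2)/8 3 fois. En prenant ∫j(t)dt et en appliquant a(0) = 81/4, nous trouvons a(t) = 81·exp(-3·t/2)/4. L'intégrale de l'accélération, avec v(0) = -27/2, donne la vitesse: v(t) = -27·exp(-3·t/2)/2. La primitive de la vitesse, avec x(0) = 9, donne la position: x(t) = 9·exp(-3·t/2). De l'équation de la position x(t) = 9·exp(-3·t/2), nous substituons t = 2*log(4)/3 pour obtenir x = 9/4.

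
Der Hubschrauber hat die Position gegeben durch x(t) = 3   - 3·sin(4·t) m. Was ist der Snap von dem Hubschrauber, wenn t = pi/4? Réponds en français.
Nous devons dériver notre équation de la position x(t) = 3 - 3·sin(4·t) 4 fois. En prenant d/dt de x(t), nous trouvons v(t) = -12·cos(4·t). En prenant d/dt de v(t), nous trouvons a(t) = 48·sin(4·t). En dérivant l'accélération, nous obtenons le jerk: j(t) = 192·cos(4·t). La dérivée du jerk donne le snap: s(t) = -768·sin(4·t). En utilisant s(t) = -768·sin(4·t) et en substituant t = pi/4, nous trouvons s = 0.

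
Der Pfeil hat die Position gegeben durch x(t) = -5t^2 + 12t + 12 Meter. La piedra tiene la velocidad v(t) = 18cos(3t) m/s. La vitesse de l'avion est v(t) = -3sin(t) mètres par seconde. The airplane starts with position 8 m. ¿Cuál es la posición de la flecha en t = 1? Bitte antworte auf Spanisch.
De la ecuación de la posición x(t) = -5·t^2 + 12·t + 12, sustituimos t = 1 para obtener x = 19.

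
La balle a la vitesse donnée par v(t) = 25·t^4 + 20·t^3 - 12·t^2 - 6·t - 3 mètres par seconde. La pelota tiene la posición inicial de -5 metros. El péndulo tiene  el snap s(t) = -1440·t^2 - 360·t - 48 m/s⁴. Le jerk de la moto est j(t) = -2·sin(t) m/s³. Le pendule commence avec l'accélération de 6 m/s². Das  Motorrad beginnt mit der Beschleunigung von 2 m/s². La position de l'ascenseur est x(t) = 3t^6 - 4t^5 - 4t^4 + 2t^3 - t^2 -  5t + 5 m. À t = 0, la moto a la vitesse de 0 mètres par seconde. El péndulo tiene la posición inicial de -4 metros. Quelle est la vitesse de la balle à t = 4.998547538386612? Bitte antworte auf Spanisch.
Usando v(t) = 25·t^4 + 20·t^3 - 12·t^2 - 6·t - 3 y sustituyendo t = 4.998547538386612, encontramos v = 17771.8570647280.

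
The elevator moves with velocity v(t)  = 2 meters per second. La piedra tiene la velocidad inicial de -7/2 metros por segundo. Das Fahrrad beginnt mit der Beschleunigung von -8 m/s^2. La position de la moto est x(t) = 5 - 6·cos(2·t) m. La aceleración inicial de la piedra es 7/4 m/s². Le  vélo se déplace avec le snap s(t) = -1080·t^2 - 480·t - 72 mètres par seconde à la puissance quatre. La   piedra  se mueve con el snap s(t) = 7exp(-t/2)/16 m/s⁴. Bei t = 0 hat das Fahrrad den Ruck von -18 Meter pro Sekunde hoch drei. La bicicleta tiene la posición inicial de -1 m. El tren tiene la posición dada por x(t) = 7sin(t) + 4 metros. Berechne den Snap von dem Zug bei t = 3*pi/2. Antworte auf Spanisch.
Partiendo de la posición x(t) = 7·sin(t) + 4, tomamos 4 derivadas. Derivando la posición, obtenemos la velocidad: v(t) = 7·cos(t). Derivando la velocidad, obtenemos la aceleración: a(t) = -7·sin(t). Tomando d/dt de a(t), encontramos j(t) = -7·cos(t). Tomando d/dt de j(t), encontramos s(t) = 7·sin(t). Tenemos el snap s(t) = 7·sin(t). Sustituyendo t = 3*pi/2: s(3*pi/2) = -7.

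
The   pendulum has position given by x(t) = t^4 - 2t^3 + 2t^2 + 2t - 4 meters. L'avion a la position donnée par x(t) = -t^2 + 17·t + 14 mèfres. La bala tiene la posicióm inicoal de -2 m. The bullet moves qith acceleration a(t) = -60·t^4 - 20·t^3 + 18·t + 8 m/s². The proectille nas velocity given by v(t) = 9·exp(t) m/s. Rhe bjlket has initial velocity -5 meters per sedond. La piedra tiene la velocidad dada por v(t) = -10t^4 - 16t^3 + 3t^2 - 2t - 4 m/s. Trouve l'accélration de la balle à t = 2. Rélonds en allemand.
Wir haben die Beschleunigung a(t) = -60·t^4 - 20·t^3 + 18·t + 8. Durch Einsetzen von t = 2: a(2) = -1076.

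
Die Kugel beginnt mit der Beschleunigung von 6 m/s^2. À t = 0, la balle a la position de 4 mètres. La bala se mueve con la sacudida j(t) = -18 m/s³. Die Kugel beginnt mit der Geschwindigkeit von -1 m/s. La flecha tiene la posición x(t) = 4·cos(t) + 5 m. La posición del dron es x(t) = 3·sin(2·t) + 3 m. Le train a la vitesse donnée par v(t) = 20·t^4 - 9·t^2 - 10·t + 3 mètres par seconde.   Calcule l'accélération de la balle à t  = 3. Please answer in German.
Wir müssen unsere Gleichung für den Ruck j(t) = -18 1-mal integrieren. Durch Integration von dem Ruck und Verwendung der Anfangsbedingung a(0) = 6, erhalten wir a(t) = 6 - 18·t. Aus der Gleichung für die Beschleunigung a(t) = 6 - 18·t, setzen wir t = 3 ein und erhalten a = -48.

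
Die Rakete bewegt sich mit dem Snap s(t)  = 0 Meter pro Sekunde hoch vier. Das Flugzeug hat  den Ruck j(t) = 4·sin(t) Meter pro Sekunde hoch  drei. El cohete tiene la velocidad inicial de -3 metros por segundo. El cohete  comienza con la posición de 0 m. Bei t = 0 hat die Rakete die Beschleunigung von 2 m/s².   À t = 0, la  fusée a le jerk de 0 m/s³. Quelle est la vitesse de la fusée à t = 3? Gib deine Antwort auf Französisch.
Pour résoudre ceci, nous devons prendre 3 primitives de notre équation du snap s(t) = 0. En intégrant le snap et en utilisant la condition initiale j(0) = 0, nous obtenons j(t) = 0. En prenant ∫j(t)dt et en appliquant a(0) = 2, nous trouvons a(t) = 2. L'intégrale de l'accélération est la vitesse. En utilisant v(0) = -3, nous obtenons v(t) = 2·t - 3. Nous avons la vitesse v(t) = 2·t - 3. En substituant t = 3: v(3) = 3.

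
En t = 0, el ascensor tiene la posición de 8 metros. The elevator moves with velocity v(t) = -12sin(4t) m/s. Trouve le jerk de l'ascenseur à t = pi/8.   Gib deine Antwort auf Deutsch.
Um dies zu lösen, müssen wir 2 Ableitungen unserer Gleichung für die Geschwindigkeit v(t) = -12·sin(4·t) nehmen. Mit d/dt von v(t) finden wir a(t) = -48·cos(4·t). Die Ableitung von der Beschleunigung ergibt den Ruck: j(t) = 192·sin(4·t). Wir haben den Ruck j(t) = 192·sin(4·t). Durch Einsetzen von t = pi/8: j(pi/8) = 192.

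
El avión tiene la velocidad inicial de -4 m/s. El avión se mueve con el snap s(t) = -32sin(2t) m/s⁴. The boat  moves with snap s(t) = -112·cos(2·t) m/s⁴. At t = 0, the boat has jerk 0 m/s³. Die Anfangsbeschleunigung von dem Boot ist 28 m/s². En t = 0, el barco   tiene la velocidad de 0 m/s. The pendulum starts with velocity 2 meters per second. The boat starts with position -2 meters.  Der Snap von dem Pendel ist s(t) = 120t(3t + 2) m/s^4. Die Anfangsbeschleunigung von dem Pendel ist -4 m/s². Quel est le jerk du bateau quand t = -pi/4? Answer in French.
En partant du snap s(t) = -112·cos(2·t), nous prenons 1 intégrale. L'intégrale du snap est le jerk. En utilisant j(0) = 0, nous obtenons j(t) = -56·sin(2·t). Nous avons le jerk j(t) = -56·sin(2·t). En substituant t = -pi/4: j(-pi/4) = 56.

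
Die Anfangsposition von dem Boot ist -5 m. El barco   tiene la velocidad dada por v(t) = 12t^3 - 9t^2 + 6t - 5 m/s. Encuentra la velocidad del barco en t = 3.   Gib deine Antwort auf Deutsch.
Mit v(t) = 12·t^3 - 9·t^2 + 6·t - 5 und Einsetzen von t = 3, finden wir v = 256.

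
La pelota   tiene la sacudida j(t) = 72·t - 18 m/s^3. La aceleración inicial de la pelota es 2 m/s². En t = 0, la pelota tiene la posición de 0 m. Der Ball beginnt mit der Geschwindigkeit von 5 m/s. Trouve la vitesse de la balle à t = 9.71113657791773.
Nous devons trouver l'intégrale de notre équation du jerk j(t) = 72·t - 18 2 fois. L'intégrale du jerk, avec a(0) = 2, donne l'accélération: a(t) = 36·t^2 - 18·t + 2. En intégrant l'accélération et en utilisant la condition initiale v(0) = 5, nous obtenons v(t) = 12·t^3 - 9·t^2 + 2·t + 5. De l'équation de la vitesse v(t) = 12·t^3 - 9·t^2 + 2·t + 5, nous substituons t = 9.71113657791773 pour obtenir v = 10165.5082981615.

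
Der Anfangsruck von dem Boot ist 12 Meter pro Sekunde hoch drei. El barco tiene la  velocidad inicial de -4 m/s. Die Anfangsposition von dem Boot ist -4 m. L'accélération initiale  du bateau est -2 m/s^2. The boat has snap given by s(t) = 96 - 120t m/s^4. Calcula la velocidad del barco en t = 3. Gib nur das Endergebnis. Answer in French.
v(3) = 71.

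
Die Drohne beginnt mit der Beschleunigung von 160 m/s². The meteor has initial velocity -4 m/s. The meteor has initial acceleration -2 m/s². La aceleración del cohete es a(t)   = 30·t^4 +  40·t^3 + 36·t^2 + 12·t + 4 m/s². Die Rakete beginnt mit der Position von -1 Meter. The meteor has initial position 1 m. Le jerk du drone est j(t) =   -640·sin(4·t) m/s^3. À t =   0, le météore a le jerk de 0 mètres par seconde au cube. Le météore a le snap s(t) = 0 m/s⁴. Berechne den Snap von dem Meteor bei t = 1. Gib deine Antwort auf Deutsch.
Aus der Gleichung für den Snap s(t) = 0, setzen wir t = 1 ein und erhalten s = 0.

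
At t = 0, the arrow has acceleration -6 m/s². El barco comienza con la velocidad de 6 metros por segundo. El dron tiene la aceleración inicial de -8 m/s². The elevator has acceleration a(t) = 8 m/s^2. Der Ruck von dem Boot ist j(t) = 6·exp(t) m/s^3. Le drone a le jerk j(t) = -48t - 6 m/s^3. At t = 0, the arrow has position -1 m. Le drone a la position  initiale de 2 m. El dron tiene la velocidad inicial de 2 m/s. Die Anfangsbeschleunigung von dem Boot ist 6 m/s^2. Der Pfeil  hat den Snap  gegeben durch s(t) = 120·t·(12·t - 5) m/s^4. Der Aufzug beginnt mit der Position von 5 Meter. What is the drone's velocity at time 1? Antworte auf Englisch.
We need to integrate our jerk equation j(t) = -48·t - 6 2 times. Finding the antiderivative of j(t) and using a(0) = -8: a(t) = -24·t^2 - 6·t - 8. Taking ∫a(t)dt and applying v(0) = 2, we find v(t) = -8·t^3 - 3·t^2 - 8·t + 2. Using v(t) = -8·t^3 - 3·t^2 - 8·t + 2 and substituting t = 1, we find v = -17.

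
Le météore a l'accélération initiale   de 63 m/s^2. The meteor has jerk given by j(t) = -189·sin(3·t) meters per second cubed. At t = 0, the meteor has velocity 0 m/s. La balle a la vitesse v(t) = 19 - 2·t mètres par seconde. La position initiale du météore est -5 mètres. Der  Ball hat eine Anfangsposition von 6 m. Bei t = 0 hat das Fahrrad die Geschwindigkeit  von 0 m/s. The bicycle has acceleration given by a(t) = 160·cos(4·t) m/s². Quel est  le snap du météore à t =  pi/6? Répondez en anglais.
Starting from jerk j(t) = -189·sin(3·t), we take 1 derivative. Taking d/dt of j(t), we find s(t) = -567·cos(3·t). We have snap s(t) = -567·cos(3·t). Substituting t = pi/6: s(pi/6) = 0.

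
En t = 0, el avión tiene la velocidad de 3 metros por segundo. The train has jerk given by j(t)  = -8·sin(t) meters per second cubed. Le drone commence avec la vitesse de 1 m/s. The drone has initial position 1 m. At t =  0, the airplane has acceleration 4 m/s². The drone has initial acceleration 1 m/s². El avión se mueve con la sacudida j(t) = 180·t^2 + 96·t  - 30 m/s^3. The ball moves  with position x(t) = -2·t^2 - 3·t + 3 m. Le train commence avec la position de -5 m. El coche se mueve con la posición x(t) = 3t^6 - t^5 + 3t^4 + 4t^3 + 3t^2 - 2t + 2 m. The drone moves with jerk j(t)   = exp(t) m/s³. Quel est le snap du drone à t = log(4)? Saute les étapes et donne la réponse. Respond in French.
s(log(4)) = 4.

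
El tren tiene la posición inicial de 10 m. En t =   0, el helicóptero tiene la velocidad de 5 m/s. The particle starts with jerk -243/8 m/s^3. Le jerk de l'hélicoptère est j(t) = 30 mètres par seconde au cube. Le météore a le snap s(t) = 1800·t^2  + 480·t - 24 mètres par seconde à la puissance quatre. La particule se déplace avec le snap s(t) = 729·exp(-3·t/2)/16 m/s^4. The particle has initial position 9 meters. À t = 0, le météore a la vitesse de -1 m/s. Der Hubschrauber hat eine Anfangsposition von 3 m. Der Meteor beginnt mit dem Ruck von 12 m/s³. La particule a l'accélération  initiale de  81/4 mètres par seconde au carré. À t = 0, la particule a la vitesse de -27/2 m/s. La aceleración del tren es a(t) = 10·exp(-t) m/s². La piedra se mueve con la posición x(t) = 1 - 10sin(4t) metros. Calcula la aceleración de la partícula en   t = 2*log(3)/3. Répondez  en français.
Nous devons intégrer notre équation du snap s(t) = 729·exp(-3·t/2)/16 2 fois. En prenant ∫s(t)dt et en appliquant j(0) = -243/8, nous trouvons j(t) = -243·exp(-3·t/2)/8. En prenant ∫j(t)dt et en appliquant a(0) = 81/4, nous trouvons a(t) = 81·exp(-3·t/2)/4. De l'équation de l'accélération a(t) = 81·exp(-3·t/2)/4, nous substituons t = 2*log(3)/3 pour obtenir a = 27/4.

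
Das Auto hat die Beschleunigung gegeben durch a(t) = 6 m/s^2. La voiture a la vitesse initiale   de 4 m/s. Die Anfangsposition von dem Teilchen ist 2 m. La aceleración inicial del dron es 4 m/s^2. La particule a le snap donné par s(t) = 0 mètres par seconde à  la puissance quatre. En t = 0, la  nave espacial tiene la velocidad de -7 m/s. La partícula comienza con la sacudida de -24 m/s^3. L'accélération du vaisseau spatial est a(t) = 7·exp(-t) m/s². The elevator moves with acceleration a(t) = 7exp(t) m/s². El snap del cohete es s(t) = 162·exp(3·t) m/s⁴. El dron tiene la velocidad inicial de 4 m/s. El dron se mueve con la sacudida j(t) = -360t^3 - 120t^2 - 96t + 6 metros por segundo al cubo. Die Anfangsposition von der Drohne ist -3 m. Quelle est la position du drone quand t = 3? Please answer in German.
Um dies zu lösen, müssen wir 3 Stammfunktionen unserer Gleichung für den Ruck j(t) = -360·t^3 - 120·t^2 - 96·t + 6 finden. Mit ∫j(t)dt und Anwendung von a(0) = 4, finden wir a(t) = -90·t^4 - 40·t^3 - 48·t^2 + 6·t + 4. Das Integral von der Beschleunigung, mit v(0) = 4, ergibt die Geschwindigkeit: v(t) = -18·t^5 - 10·t^4 - 16·t^3 + 3·t^2 + 4·t + 4. Durch Integration von der Geschwindigkeit und Verwendung der Anfangsbedingung x(0) = -3, erhalten wir x(t) = -3·t^6 - 2·t^5 - 4·t^4 + t^3 + 2·t^2 + 4·t - 3. Aus der Gleichung für die Position x(t) = -3·t^6 - 2·t^5 - 4·t^4 + t^3 + 2·t^2 + 4·t - 3, setzen wir t = 3 ein und erhalten x = -2943.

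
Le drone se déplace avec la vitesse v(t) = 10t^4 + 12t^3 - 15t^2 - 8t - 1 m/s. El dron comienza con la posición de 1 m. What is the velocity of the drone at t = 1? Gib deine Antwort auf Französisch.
En utilisant v(t) = 10·t^4 + 12·t^3 - 15·t^2 - 8·t - 1 et en substituant t = 1, nous trouvons v = -2.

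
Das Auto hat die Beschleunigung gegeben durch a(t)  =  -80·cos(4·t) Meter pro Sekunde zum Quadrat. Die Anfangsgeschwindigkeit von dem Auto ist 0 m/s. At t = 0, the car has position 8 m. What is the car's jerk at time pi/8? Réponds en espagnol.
Debemos derivar nuestra ecuación de la aceleración a(t) = -80·cos(4·t) 1 vez. Derivando la aceleración, obtenemos la sacudida: j(t) = 320·sin(4·t). Usando j(t) = 320·sin(4·t) y sustituyendo t = pi/8, encontramos j = 320.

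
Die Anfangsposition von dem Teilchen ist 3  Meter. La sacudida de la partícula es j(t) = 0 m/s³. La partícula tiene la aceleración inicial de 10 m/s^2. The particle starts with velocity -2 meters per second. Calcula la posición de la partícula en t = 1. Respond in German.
Ausgehend von dem Ruck j(t) = 0, nehmen wir 3 Integrale. Durch Integration von dem Ruck und Verwendung der Anfangsbedingung a(0) = 10, erhalten wir a(t) = 10. Das Integral von der Beschleunigung ist die Geschwindigkeit. Mit v(0) = -2 erhalten wir v(t) = 10·t - 2. Das Integral von der Geschwindigkeit, mit x(0) = 3, ergibt die Position: x(t) = 5·t^2 - 2·t + 3. Wir haben die Position x(t) = 5·t^2 - 2·t + 3. Durch Einsetzen von t = 1: x(1) = 6.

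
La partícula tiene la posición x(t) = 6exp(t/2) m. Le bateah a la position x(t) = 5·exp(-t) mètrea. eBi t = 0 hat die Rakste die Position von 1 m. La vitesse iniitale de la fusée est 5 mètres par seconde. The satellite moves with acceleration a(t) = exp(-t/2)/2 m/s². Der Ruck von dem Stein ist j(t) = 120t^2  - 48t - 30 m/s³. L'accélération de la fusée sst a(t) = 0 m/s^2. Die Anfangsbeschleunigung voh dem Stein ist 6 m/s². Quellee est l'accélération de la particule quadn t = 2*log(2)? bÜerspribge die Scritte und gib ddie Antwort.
La réponse est 3.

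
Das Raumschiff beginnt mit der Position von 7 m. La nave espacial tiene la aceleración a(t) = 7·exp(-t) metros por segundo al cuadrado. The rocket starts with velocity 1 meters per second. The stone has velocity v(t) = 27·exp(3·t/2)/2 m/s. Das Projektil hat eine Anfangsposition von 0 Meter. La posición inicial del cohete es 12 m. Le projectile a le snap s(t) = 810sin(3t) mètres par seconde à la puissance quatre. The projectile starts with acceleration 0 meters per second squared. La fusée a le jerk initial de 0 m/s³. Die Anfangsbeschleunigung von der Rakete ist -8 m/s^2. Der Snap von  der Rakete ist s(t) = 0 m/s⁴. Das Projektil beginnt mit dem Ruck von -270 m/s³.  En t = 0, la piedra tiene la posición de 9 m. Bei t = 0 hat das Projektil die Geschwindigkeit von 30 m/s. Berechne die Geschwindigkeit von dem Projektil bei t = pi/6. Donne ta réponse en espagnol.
Partiendo del snap s(t) = 810·sin(3·t), tomamos 3 antiderivadas. La integral del snap, con j(0) = -270, da la sacudida: j(t) = -270·cos(3·t). La antiderivada de la sacudida, con a(0) = 0, da la aceleración: a(t) = -90·sin(3·t). La integral de la aceleración es la velocidad. Usando v(0) = 30, obtenemos v(t) = 30·cos(3·t). De la ecuación de la velocidad v(t) = 30·cos(3·t), sustituimos t = pi/6 para obtener v = 0.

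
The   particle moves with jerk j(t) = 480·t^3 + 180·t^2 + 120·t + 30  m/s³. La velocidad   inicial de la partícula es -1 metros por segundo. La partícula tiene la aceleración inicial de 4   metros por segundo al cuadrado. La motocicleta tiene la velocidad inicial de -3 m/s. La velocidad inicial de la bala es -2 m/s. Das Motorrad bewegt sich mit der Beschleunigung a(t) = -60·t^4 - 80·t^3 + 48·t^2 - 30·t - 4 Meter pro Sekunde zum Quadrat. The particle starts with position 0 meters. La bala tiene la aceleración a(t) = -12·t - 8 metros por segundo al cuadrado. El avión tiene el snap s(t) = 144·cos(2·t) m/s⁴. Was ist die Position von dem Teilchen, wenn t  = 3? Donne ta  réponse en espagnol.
Debemos encontrar la antiderivada de nuestra ecuación de la sacudida j(t) = 480·t^3 + 180·t^2 + 120·t + 30 3 veces. Integrando la sacudida y usando la condición inicial a(0) = 4, obtenemos a(t) = 120·t^4 + 60·t^3 + 60·t^2 + 30·t + 4. Integrando la aceleración y usando la condición inicial v(0) = -1, obtenemos v(t) = 24·t^5 + 15·t^4 + 20·t^3 + 15·t^2 + 4·t - 1. La antiderivada de la velocidad, con x(0) = 0, da la posición: x(t) = 4·t^6 + 3·t^5 + 5·t^4 + 5·t^3 + 2·t^2 - t. De la ecuación de la posición x(t) = 4·t^6 + 3·t^5 + 5·t^4 + 5·t^3 + 2·t^2 - t, sustituimos t = 3 para obtener x = 4200.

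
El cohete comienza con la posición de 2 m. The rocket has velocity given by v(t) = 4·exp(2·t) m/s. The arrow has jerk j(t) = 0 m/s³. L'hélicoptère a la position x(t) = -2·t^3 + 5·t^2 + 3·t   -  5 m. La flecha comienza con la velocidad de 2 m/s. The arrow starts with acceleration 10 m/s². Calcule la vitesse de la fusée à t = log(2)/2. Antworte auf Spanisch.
Usando v(t) = 4·exp(2·t) y sustituyendo t = log(2)/2, encontramos v = 8.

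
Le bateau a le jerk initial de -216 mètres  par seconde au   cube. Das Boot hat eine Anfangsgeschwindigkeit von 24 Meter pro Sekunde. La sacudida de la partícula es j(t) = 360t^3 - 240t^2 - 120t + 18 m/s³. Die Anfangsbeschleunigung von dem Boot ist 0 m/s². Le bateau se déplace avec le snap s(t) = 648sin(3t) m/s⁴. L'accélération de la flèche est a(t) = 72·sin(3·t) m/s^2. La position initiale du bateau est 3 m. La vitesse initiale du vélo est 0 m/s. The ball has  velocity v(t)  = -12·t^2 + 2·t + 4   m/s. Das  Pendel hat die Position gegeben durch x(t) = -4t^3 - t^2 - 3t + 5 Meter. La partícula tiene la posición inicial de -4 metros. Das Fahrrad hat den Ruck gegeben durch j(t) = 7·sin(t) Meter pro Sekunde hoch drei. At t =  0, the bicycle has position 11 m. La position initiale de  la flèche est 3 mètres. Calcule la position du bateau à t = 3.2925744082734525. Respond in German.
Um dies zu lösen, müssen wir 4 Integrale unserer Gleichung für den Snap s(t) = 648·sin(3·t) finden. Die Stammfunktion von dem Snap, mit j(0) = -216, ergibt den Ruck: j(t) = -216·cos(3·t). Mit ∫j(t)dt und Anwendung von a(0) = 0, finden wir a(t) = -72·sin(3·t). Durch Integration von der Beschleunigung und Verwendung der Anfangsbedingung v(0) = 24, erhalten wir v(t) = 24·cos(3·t). Das Integral von der Geschwindigkeit, mit x(0) = 3, ergibt die Position: x(t) = 8·sin(3·t) + 3. Aus der Gleichung für die Position x(t) = 8·sin(3·t) + 3, setzen wir t = 3.2925744082734525 ein und erhalten x = -0.500925585495885.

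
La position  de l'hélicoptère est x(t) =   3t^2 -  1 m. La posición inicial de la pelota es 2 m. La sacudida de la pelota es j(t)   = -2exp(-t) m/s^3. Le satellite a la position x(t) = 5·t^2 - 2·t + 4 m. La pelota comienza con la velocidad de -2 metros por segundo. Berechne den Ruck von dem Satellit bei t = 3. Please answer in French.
Pour résoudre ceci, nous devons prendre 3 dérivées de notre équation de la position x(t) = 5·t^2 - 2·t + 4. En dérivant la position, nous obtenons la vitesse: v(t) = 10·t - 2. En prenant d/dt de v(t), nous trouvons a(t) = 10. La dérivée de l'accélération donne le jerk: j(t) = 0. Nous avons le jerk j(t) = 0. En substituant t = 3: j(3) = 0.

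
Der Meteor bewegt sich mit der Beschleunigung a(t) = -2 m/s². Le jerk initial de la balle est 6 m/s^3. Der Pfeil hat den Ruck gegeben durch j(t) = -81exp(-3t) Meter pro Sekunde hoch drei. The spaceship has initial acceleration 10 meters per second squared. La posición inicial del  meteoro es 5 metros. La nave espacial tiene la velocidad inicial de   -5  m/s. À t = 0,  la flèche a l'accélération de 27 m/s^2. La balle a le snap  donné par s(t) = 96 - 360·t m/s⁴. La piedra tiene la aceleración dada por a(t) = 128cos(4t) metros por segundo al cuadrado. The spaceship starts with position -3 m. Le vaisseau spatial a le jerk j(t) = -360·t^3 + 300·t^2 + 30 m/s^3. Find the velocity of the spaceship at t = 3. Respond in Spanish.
Debemos encontrar la antiderivada de nuestra ecuación de la sacudida j(t) = -360·t^3 + 300·t^2 + 30 2 veces. La antiderivada de la sacudida, con a(0) = 10, da la aceleración: a(t) = -90·t^4 + 100·t^3 + 30·t + 10. Tomando ∫a(t)dt y aplicando v(0) = -5, encontramos v(t) = -18·t^5 + 25·t^4 + 15·t^2 + 10·t - 5. Usando v(t) = -18·t^5 + 25·t^4 + 15·t^2 + 10·t - 5 y sustituyendo t = 3, encontramos v = -2189.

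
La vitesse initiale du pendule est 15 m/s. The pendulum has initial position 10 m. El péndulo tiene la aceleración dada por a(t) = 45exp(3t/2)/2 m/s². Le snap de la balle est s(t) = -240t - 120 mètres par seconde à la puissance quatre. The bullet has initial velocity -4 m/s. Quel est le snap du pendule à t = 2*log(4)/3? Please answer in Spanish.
Debemos derivar nuestra ecuación de la aceleración a(t) = 45·exp(3·t/2)/2 2 veces. La derivada de la aceleración da la sacudida: j(t) = 135·exp(3·t/2)/4. La derivada de la sacudida da el snap: s(t) = 405·exp(3·t/2)/8. Usando s(t) = 405·exp(3·t/2)/8 y sustituyendo t = 2*log(4)/3, encontramos s = 405/2.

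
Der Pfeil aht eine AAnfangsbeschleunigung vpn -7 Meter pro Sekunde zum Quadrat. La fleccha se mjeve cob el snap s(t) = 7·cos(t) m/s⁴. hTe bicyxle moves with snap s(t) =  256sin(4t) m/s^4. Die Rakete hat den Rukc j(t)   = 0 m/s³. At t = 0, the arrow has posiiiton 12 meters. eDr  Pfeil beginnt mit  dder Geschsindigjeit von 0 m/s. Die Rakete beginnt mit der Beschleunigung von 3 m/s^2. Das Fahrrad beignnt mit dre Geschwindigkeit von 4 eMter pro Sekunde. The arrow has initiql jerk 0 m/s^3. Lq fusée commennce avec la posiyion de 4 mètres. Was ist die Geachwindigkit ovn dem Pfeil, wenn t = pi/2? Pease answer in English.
We must find the integral of our snap equation s(t) = 7·cos(t) 3 times. The integral of snap, with j(0) = 0, gives jerk: j(t) = 7·sin(t). The antiderivative of jerk, with a(0) = -7, gives acceleration: a(t) = -7·cos(t). Taking ∫a(t)dt and applying v(0) = 0, we find v(t) = -7·sin(t). Using v(t) = -7·sin(t) and substituting t = pi/2, we find v = -7.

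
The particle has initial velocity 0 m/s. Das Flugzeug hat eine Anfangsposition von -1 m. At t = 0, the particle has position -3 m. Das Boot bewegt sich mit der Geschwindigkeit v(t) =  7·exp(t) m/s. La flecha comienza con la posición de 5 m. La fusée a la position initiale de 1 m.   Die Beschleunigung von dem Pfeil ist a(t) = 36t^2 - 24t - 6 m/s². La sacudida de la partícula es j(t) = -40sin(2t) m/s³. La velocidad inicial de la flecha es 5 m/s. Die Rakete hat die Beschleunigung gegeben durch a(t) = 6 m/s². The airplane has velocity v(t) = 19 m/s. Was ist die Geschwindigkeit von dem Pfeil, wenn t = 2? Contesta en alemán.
Wir müssen unsere Gleichung für die Beschleunigung a(t) = 36·t^2 - 24·t - 6 1-mal integrieren. Durch Integration von der Beschleunigung und Verwendung der Anfangsbedingung v(0) = 5, erhalten wir v(t) = 12·t^3 - 12·t^2 - 6·t + 5. Aus der Gleichung für die Geschwindigkeit v(t) = 12·t^3 - 12·t^2 - 6·t + 5, setzen wir t = 2 ein und erhalten v = 41.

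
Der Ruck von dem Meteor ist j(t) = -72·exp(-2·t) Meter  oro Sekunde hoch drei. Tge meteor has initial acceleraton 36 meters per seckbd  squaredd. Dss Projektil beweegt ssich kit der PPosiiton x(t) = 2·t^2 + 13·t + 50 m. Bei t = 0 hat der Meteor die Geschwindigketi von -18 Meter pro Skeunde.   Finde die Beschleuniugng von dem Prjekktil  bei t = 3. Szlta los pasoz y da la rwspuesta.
a(3) = 4.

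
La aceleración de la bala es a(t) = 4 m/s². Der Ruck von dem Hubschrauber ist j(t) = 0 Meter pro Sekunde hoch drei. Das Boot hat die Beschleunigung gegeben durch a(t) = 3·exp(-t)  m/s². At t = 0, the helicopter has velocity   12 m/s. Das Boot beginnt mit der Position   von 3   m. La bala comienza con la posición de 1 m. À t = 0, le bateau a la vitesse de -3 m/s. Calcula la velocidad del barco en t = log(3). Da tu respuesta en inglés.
To find the answer, we compute 1 integral of a(t) = 3·exp(-t). The integral of acceleration is velocity. Using v(0) = -3, we get v(t) = -3·exp(-t). We have velocity v(t) = -3·exp(-t). Substituting t = log(3): v(log(3)) = -1.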